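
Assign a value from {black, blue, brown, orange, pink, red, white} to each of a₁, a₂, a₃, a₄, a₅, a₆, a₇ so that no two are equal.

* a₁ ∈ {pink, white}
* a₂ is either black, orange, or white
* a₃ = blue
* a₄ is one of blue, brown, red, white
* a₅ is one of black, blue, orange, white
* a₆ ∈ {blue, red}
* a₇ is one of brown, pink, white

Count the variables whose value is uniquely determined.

2

a₃ must be blue (only option left). So a₄, a₅, a₆ can't be blue.
That leaves a₆ = red. Remove red from a₄.
a₁, a₄, a₇ share exactly the 3 values {brown, pink, white}; by pigeonhole those values go to them, so strike brown, pink, white from a₂, a₅.
Determined: a₃=blue, a₆=red. The other variables each still have more than one consistent value. That makes 2.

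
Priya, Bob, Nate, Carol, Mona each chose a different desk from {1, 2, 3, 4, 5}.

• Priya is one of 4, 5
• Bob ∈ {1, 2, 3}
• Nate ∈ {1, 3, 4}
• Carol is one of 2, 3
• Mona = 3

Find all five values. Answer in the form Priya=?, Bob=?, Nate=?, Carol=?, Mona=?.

Priya=5, Bob=1, Nate=4, Carol=2, Mona=3

Mona's domain is down to {3}, so Mona = 3. Strike 3 from Bob, Nate, Carol.
Carol has just one choice, so Carol = 2. Eliminate 2 elsewhere: Bob.
Bob has just one choice, so Bob = 1. Strike 1 from Nate.
Nate must be 4 (only option left). Eliminate 4 elsewhere: Priya.
Priya has just one choice, so Priya = 5.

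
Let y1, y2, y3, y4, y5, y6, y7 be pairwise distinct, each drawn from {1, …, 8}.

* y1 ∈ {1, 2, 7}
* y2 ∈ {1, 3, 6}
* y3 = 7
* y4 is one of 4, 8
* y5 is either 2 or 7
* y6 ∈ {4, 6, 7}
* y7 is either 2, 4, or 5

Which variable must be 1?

y1

y3 has just one choice, so y3 = 7. Remove 7 from y1, y5, y6.
y5 has just one choice, so y5 = 2. So y1, y7 can't be 2.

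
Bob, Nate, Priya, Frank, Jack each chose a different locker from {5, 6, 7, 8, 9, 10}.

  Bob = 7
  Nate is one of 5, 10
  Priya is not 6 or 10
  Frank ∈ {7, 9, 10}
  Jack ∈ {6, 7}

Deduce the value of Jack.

6

Bob's domain is down to {7}, so Bob = 7. Strike 7 from Priya, Frank, Jack.
So Jack = 6.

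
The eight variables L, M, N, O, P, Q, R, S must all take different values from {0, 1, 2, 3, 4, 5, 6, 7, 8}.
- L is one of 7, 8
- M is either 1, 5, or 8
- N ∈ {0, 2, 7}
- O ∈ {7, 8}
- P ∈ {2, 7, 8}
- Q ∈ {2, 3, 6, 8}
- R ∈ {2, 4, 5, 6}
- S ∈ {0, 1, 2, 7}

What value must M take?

L and O share exactly the 2 values {7, 8}; by pigeonhole those values go to them, so strike 7, 8 from M, N, P, Q, S.
P has just one choice, so P = 2. Eliminate 2 elsewhere: N, Q, R, S.
N must be 0 (only option left). Eliminate 0 elsewhere: S.
That leaves S = 1. Strike 1 from M.
So M = 5.

5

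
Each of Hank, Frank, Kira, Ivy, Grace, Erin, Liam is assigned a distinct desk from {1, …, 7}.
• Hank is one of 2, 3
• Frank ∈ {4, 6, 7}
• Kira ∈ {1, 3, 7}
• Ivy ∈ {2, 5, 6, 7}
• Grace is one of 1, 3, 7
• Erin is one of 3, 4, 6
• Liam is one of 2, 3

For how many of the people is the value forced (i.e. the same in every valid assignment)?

The 7 variables draw from only 7 values {1, 2, 3, 4, 5, 6, 7}, so each is used; only Ivy can be 5, hence Ivy = 5.
Hank and Liam between them cover only {2, 3} — a naked pair. Remove those values from Kira, Grace, Erin.
The 2 variables Kira and Grace are confined to {1, 7}, which locks those values in; drop them from Frank.
Determined: Ivy=5. The other people each still have more than one consistent value. That makes 1.

1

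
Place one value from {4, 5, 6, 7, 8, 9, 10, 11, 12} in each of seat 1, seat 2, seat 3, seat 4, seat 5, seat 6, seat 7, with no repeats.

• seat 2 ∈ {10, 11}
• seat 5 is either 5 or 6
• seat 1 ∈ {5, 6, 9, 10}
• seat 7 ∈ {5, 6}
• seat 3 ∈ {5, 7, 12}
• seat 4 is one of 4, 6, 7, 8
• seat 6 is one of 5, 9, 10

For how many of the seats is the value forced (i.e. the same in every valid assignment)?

1

seat 5 and seat 7 share exactly the 2 values {5, 6}; by pigeonhole those values go to them, so strike 5, 6 from seat 1, seat 3, seat 4, seat 6.
seat 1 and seat 6 share exactly the 2 values {9, 10}; by pigeonhole those values go to them, so strike 9, 10 from seat 2.
seat 2 has just one choice, so seat 2 = 11.
Determined: seat 2=11. The other seats each still have more than one consistent value. That makes 1.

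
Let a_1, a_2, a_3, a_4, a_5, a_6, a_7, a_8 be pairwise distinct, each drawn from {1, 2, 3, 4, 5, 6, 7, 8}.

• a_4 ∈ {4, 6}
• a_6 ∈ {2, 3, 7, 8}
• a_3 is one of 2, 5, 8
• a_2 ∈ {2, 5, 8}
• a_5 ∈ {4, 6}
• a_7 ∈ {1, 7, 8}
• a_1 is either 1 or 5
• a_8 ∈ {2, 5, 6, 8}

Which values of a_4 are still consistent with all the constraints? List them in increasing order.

The 8 variables draw from only 8 values {1, 2, 3, 4, 5, 6, 7, 8}, so each is used; only a_6 can be 3, hence a_6 = 3.
Among the 7 still-open variables, 7 fits only a_7 (and all 7 values in {1, 2, 4, 5, 6, 7, 8} must be used), so a_7 = 7.
The 6 still-open variables together cover exactly {1, 2, 4, 5, 6, 8} — 6 values for 6 variables — and 1 appears only in a_1's list, so a_1 = 1.
a_4 and a_5 between them cover only {4, 6} — a naked pair. Remove those values from a_8.
No further eliminations apply; a_4 can still be any of 4, 6.

4, 6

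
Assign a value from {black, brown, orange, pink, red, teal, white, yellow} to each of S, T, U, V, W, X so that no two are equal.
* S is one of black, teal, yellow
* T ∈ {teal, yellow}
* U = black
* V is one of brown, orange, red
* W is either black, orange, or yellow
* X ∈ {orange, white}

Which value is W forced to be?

U must be black (only option left). Strike black from S, W.
The 2 variables S and T are confined to {teal, yellow}, which locks those values in; drop them from W.
So W = orange.

orange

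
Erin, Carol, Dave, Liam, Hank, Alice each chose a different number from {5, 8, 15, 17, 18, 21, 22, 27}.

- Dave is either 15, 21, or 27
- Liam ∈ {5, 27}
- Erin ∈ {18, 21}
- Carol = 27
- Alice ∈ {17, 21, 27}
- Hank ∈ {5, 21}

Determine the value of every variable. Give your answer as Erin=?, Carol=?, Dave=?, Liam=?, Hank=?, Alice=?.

Carol has just one choice, so Carol = 27. Eliminate 27 elsewhere: Dave, Liam, Alice.
Liam must be 5 (only option left). Strike 5 from Hank.
Hank must be 21 (only option left). So Erin, Dave, Alice can't be 21.
That leaves Alice = 17.
Erin's domain is down to {18}, so Erin = 18.
Dave must be 15 (only option left).

Erin=18, Carol=27, Dave=15, Liam=5, Hank=21, Alice=17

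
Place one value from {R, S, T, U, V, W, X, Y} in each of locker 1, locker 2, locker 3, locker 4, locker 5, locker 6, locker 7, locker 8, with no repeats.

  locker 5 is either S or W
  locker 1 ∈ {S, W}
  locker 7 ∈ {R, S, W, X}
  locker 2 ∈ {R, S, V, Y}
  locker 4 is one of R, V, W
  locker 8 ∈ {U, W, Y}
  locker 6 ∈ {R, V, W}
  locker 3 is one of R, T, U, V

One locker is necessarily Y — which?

Among the 8 variables, T fits only locker 3 (and all 8 values in {R, S, T, U, V, W, X, Y} must be used), so locker 3 = T.
The 7 still-open variables draw from only 7 values {R, S, U, V, W, X, Y}, so each is used; only locker 8 can be U, hence locker 8 = U.
Among the 6 still-open variables, X fits only locker 7 (and all 6 values in {R, S, V, W, X, Y} must be used), so locker 7 = X.
The 5 still-open variables together cover exactly {R, S, V, W, Y} — 5 values for 5 variables — and Y appears only in locker 2's list, so locker 2 = Y.

locker 2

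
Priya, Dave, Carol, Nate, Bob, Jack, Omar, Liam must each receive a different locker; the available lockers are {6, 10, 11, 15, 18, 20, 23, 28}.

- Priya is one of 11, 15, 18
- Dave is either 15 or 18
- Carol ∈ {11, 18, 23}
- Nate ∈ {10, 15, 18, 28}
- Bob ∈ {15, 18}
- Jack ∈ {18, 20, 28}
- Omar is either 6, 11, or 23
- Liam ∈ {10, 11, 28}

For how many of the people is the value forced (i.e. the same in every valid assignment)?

Among the 8 variables, 6 fits only Omar (and all 8 values in {6, 10, 11, 15, 18, 20, 23, 28} must be used), so Omar = 6.
The 7 still-open variables draw from only 7 values {10, 11, 15, 18, 20, 23, 28}, so each is used; only Jack can be 20, hence Jack = 20.
The 6 still-open variables together cover exactly {10, 11, 15, 18, 23, 28} — 6 values for 6 variables — and 23 appears only in Carol's list, so Carol = 23.
Dave and Bob share exactly the 2 values {15, 18}; by pigeonhole those values go to them, so strike 15, 18 from Priya, Nate.
Priya must be 11 (only option left). So Liam can't be 11.
Determined: Priya=11, Carol=23, Jack=20, Omar=6. The other people each still have more than one consistent value. That makes 4.

4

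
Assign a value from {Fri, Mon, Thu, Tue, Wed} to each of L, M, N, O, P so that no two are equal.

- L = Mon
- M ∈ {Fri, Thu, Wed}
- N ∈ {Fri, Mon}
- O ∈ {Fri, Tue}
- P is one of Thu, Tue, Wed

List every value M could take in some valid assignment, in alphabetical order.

Thu, Wed

L has just one choice, so L = Mon. Eliminate Mon elsewhere: N.
That leaves N = Fri. Strike Fri from M, O.
O must be Tue (only option left). Strike Tue from P.
No further eliminations apply; M can still be any of Thu, Wed.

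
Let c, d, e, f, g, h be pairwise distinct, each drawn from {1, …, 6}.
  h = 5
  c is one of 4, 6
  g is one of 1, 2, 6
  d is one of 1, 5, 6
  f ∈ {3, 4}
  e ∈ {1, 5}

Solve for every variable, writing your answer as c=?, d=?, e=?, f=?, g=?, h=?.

h must be 5 (only option left). So d, e can't be 5.
That leaves e = 1. So d, g can't be 1.
d has just one choice, so d = 6. Eliminate 6 elsewhere: c, g.
g's domain is down to {2}, so g = 2.
c must be 4 (only option left). Eliminate 4 elsewhere: f.
f's domain is down to {3}, so f = 3.

c=4, d=6, e=1, f=3, g=2, h=5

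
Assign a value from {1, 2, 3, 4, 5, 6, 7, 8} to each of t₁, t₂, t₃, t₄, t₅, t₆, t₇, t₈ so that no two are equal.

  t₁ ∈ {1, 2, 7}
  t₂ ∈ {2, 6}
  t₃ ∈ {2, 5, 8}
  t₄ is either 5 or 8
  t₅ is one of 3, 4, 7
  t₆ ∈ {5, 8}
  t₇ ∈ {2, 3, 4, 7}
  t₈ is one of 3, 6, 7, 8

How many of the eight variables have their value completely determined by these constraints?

3

The 8 variables together cover exactly {1, 2, 3, 4, 5, 6, 7, 8} — 8 values for 8 variables — and 1 appears only in t₁'s list, so t₁ = 1.
The 2 variables t₄ and t₆ are confined to {5, 8}, which locks those values in; drop them from t₃, t₈.
t₃ has just one choice, so t₃ = 2. Eliminate 2 elsewhere: t₂, t₇.
t₂'s domain is down to {6}, so t₂ = 6. Remove 6 from t₈.
Determined: t₁=1, t₂=6, t₃=2. The other variables each still have more than one consistent value. That makes 3.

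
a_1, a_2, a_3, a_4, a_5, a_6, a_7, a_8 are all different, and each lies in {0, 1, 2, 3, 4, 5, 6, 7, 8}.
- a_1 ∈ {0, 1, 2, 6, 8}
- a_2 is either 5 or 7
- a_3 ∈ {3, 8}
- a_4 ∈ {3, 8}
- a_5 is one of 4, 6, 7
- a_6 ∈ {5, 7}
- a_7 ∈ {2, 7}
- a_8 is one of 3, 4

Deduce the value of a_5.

a_2 and a_6 share exactly the 2 values {5, 7}; by pigeonhole those values go to them, so strike 5, 7 from a_5, a_7.
a_7 has just one choice, so a_7 = 2. So a_1 can't be 2.
a_3 and a_4 share exactly the 2 values {3, 8}; by pigeonhole those values go to them, so strike 3, 8 from a_1, a_8.
That leaves a_8 = 4. Remove 4 from a_5.
So a_5 = 6.

6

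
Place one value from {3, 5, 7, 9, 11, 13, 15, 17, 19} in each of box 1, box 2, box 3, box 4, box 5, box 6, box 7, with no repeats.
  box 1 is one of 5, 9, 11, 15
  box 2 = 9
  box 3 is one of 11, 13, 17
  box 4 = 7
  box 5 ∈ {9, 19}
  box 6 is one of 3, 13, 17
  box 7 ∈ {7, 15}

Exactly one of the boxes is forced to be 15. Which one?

box 7

box 2's domain is down to {9}, so box 2 = 9. Remove 9 from box 1, box 5.
That leaves box 4 = 7. Remove 7 from box 7.
So 15 goes to box 7.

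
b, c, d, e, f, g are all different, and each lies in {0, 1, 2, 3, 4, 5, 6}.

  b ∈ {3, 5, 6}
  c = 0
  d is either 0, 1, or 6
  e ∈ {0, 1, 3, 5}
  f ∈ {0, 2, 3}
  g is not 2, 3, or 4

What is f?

2

c has just one choice, so c = 0. Eliminate 0 elsewhere: d, e, f, g.
The 5 still-open variables together cover exactly {1, 2, 3, 5, 6} — 5 values for 5 variables — and 2 appears only in f's list, so f = 2.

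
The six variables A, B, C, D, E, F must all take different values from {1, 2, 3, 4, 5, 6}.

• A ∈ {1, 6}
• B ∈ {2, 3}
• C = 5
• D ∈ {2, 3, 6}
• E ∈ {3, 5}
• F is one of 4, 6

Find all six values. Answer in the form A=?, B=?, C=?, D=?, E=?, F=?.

C's domain is down to {5}, so C = 5. Eliminate 5 elsewhere: E.
That leaves E = 3. Remove 3 from B, D.
B's domain is down to {2}, so B = 2. Remove 2 from D.
D must be 6 (only option left). Strike 6 from A, F.
F must be 4 (only option left).
A's domain is down to {1}, so A = 1.

A=1, B=2, C=5, D=6, E=3, F=4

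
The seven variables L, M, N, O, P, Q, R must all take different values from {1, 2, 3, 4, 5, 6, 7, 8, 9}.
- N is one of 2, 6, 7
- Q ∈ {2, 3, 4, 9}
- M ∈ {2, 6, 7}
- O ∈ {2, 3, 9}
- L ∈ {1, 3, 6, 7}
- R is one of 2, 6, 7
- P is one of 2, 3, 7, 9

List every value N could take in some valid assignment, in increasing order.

2, 6, 7

The 7 variables draw from only 7 values {1, 2, 3, 4, 6, 7, 9}, so each is used; only L can be 1, hence L = 1.
The 6 still-open variables together cover exactly {2, 3, 4, 6, 7, 9} — 6 values for 6 variables — and 4 appears only in Q's list, so Q = 4.
M, N, R share exactly the 3 values {2, 6, 7}; by pigeonhole those values go to them, so strike 2, 6, 7 from O, P.
No further eliminations apply; N can still be any of 2, 6, 7.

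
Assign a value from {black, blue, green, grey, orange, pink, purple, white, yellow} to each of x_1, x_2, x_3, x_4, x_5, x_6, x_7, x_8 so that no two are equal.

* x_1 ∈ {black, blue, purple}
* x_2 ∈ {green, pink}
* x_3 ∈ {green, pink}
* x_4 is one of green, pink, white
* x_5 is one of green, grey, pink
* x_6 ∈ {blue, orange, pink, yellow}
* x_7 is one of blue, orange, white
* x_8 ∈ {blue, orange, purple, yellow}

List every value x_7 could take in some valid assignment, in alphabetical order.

blue, orange

x_2 and x_3 between them cover only {green, pink} — a naked pair. Remove those values from x_4, x_5, x_6.
x_4 has just one choice, so x_4 = white. Strike white from x_7.
x_5 has just one choice, so x_5 = grey.
No further eliminations apply; x_7 can still be any of blue, orange.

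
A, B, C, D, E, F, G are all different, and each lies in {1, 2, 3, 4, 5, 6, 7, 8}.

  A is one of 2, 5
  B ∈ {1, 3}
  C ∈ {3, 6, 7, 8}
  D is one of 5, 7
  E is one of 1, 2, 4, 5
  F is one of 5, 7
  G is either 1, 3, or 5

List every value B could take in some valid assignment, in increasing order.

The 2 variables D and F are confined to {5, 7}, which locks those values in; drop them from A, C, E, G.
A has just one choice, so A = 2. So E can't be 2.
B and G share exactly the 2 values {1, 3}; by pigeonhole those values go to them, so strike 1, 3 from C, E.
E's domain is down to {4}, so E = 4.
No further eliminations apply; B can still be any of 1, 3.

1, 3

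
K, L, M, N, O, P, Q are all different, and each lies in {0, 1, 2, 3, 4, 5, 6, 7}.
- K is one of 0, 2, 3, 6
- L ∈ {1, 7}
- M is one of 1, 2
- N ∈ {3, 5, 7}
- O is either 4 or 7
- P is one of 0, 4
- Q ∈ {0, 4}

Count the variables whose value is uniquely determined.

P and Q between them cover only {0, 4} — a naked pair. Remove those values from K, O.
O's domain is down to {7}, so O = 7. Remove 7 from L, N.
That leaves L = 1. Eliminate 1 elsewhere: M.
That leaves M = 2. Eliminate 2 elsewhere: K.
Determined: L=1, M=2, O=7. The other variables each still have more than one consistent value. That makes 3.

3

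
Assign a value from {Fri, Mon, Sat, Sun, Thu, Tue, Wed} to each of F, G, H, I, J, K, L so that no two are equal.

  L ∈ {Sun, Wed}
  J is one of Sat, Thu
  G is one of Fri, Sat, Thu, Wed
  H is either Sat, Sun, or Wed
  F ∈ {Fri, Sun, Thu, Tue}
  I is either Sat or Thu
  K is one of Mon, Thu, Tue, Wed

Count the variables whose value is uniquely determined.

3

The 7 variables draw from only 7 values {Fri, Mon, Sat, Sun, Thu, Tue, Wed}, so each is used; only K can be Mon, hence K = Mon.
The 6 still-open variables draw from only 6 values {Fri, Sat, Sun, Thu, Tue, Wed}, so each is used; only F can be Tue, hence F = Tue.
The 5 still-open variables draw from only 5 values {Fri, Sat, Sun, Thu, Wed}, so each is used; only G can be Fri, hence G = Fri.
The 2 variables I and J are confined to {Sat, Thu}, which locks those values in; drop them from H.
Determined: F=Tue, G=Fri, K=Mon. The other variables each still have more than one consistent value. That makes 3.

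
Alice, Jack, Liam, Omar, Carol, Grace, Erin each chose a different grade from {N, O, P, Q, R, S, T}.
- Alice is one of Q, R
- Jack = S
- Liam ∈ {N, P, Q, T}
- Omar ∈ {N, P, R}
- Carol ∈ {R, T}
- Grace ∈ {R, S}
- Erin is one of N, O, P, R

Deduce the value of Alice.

Q

Jack must be S (only option left). So Grace can't be S.
That leaves Grace = R. Remove R from Alice, Omar, Carol, Erin.
So Alice = Q.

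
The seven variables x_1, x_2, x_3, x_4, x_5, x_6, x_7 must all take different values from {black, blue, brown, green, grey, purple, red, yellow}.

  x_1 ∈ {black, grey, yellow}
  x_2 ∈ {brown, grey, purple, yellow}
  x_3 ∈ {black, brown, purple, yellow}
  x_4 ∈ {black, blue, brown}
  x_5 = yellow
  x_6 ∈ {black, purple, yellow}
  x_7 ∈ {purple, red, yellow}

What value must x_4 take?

x_5 must be yellow (only option left). So x_1, x_2, x_3, x_6, x_7 can't be yellow.
The 6 still-open variables together cover exactly {black, blue, brown, grey, purple, red} — 6 values for 6 variables — and blue appears only in x_4's list, so x_4 = blue.

blue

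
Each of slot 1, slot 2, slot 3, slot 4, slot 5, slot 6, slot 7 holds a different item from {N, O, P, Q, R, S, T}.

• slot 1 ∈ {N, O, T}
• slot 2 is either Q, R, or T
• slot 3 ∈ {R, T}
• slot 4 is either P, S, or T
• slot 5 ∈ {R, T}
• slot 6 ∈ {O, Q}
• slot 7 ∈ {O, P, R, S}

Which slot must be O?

slot 6

The 7 variables draw from only 7 values {N, O, P, Q, R, S, T}, so each is used; only slot 1 can be N, hence slot 1 = N.
The 2 variables slot 3 and slot 5 are confined to {R, T}, which locks those values in; drop them from slot 2, slot 4, slot 7.
slot 2 has just one choice, so slot 2 = Q. So slot 6 can't be Q.
So O goes to slot 6.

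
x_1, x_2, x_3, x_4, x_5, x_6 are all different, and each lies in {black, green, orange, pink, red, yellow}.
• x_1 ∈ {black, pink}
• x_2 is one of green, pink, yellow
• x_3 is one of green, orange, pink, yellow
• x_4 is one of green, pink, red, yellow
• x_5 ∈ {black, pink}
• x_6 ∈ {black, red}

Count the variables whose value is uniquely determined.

The 6 variables draw from only 6 values {black, green, orange, pink, red, yellow}, so each is used; only x_3 can be orange, hence x_3 = orange.
The 2 variables x_1 and x_5 are confined to {black, pink}, which locks those values in; drop them from x_2, x_4, x_6.
x_6 has just one choice, so x_6 = red. Remove red from x_4.
Determined: x_3=orange, x_6=red. The other variables each still have more than one consistent value. That makes 2.

2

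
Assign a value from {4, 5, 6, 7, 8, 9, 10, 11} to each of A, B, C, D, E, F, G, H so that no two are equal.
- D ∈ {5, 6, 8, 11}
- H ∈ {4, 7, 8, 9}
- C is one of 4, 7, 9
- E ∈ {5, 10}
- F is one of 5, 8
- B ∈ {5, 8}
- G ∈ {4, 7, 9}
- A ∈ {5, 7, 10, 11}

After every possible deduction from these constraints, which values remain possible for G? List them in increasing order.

Among the 8 variables, 6 fits only D (and all 8 values in {4, 5, 6, 7, 8, 9, 10, 11} must be used), so D = 6.
The 7 still-open variables together cover exactly {4, 5, 7, 8, 9, 10, 11} — 7 values for 7 variables — and 11 appears only in A's list, so A = 11.
The 6 still-open variables draw from only 6 values {4, 5, 7, 8, 9, 10}, so each is used; only E can be 10, hence E = 10.
The 2 variables B and F are confined to {5, 8}, which locks those values in; drop them from H.
No further eliminations apply; G can still be any of 4, 7, 9.

4, 7, 9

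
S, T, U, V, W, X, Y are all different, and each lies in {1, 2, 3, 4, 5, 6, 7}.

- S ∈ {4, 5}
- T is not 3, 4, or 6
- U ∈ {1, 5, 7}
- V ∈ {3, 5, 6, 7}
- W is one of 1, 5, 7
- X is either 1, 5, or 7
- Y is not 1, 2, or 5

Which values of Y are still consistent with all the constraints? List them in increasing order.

3, 6

Among the 7 variables, 2 fits only T (and all 7 values in {1, 2, 3, 4, 5, 6, 7} must be used), so T = 2.
The 3 variables U, W, X are confined to {1, 5, 7}, which locks those values in; drop them from S, V, Y.
S's domain is down to {4}, so S = 4. Remove 4 from Y.
No further eliminations apply; Y can still be any of 3, 6.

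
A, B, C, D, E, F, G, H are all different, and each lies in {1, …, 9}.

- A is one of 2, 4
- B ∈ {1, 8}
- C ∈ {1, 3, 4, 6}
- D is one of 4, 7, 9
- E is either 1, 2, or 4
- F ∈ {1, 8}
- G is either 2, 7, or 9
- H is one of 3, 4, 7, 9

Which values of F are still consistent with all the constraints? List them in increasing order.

1, 8

The 8 variables together cover exactly {1, 2, 3, 4, 6, 7, 8, 9} — 8 values for 8 variables — and 6 appears only in C's list, so C = 6.
The 7 still-open variables draw from only 7 values {1, 2, 3, 4, 7, 8, 9}, so each is used; only H can be 3, hence H = 3.
B and F between them cover only {1, 8} — a naked pair. Remove those values from E.
A and E between them cover only {2, 4} — a naked pair. Remove those values from D, G.
No further eliminations apply; F can still be any of 1, 8.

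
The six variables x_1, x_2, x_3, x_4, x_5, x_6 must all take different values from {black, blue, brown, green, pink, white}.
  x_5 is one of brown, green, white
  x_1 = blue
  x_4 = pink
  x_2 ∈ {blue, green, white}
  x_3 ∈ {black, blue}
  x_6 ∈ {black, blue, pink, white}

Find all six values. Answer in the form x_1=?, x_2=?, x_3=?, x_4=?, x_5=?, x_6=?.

x_1=blue, x_2=green, x_3=black, x_4=pink, x_5=brown, x_6=white

x_1's domain is down to {blue}, so x_1 = blue. Remove blue from x_2, x_3, x_6.
That leaves x_3 = black. So x_6 can't be black.
That leaves x_4 = pink. Strike pink from x_6.
x_6's domain is down to {white}, so x_6 = white. So x_2, x_5 can't be white.
x_2's domain is down to {green}, so x_2 = green. Remove green from x_5.
x_5 must be brown (only option left).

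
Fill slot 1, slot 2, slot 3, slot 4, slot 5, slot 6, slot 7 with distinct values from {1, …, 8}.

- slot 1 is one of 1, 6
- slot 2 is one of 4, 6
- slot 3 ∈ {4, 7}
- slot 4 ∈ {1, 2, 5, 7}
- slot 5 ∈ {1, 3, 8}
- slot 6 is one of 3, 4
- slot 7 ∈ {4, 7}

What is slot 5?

8

slot 3 and slot 7 between them cover only {4, 7} — a naked pair. Remove those values from slot 2, slot 4, slot 6.
slot 2 has just one choice, so slot 2 = 6. So slot 1 can't be 6.
slot 6 must be 3 (only option left). Remove 3 from slot 5.
That leaves slot 1 = 1. Remove 1 from slot 4, slot 5.
So slot 5 = 8.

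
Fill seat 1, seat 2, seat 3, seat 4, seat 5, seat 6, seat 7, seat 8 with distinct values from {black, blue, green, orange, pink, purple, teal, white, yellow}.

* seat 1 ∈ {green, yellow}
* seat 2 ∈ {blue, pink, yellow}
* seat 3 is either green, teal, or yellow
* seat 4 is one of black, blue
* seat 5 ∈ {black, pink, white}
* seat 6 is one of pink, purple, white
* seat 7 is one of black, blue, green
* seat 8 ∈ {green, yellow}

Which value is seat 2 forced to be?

pink

The 8 variables draw from only 8 values {black, blue, green, pink, purple, teal, white, yellow}, so each is used; only seat 6 can be purple, hence seat 6 = purple.
The 7 still-open variables together cover exactly {black, blue, green, pink, teal, white, yellow} — 7 values for 7 variables — and teal appears only in seat 3's list, so seat 3 = teal.
The 6 still-open variables together cover exactly {black, blue, green, pink, white, yellow} — 6 values for 6 variables — and white appears only in seat 5's list, so seat 5 = white.
The 5 still-open variables draw from only 5 values {black, blue, green, pink, yellow}, so each is used; only seat 2 can be pink, hence seat 2 = pink.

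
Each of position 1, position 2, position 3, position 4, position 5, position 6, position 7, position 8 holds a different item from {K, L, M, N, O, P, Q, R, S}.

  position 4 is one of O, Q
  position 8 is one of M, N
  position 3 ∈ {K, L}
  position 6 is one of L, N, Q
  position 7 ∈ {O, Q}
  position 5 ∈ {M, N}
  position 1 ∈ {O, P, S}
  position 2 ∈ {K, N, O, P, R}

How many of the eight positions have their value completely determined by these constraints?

2

The 2 variables position 4 and position 7 are confined to {O, Q}, which locks those values in; drop them from position 1, position 2, position 6.
position 5 and position 8 share exactly the 2 values {M, N}; by pigeonhole those values go to them, so strike M, N from position 2, position 6.
That leaves position 6 = L. Strike L from position 3.
position 3 has just one choice, so position 3 = K. Eliminate K elsewhere: position 2.
Determined: position 3=K, position 6=L. The other positions each still have more than one consistent value. That makes 2.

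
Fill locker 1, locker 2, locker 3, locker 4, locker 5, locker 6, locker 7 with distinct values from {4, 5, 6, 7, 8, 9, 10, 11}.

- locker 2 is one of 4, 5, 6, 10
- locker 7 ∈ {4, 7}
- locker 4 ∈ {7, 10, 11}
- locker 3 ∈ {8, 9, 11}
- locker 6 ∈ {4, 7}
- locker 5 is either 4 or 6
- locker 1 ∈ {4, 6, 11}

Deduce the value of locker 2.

5

locker 6 and locker 7 share exactly the 2 values {4, 7}; by pigeonhole those values go to them, so strike 4, 7 from locker 1, locker 2, locker 4, locker 5.
That leaves locker 5 = 6. Strike 6 from locker 1, locker 2.
locker 1 must be 11 (only option left). Strike 11 from locker 3, locker 4.
That leaves locker 4 = 10. Eliminate 10 elsewhere: locker 2.
So locker 2 = 5.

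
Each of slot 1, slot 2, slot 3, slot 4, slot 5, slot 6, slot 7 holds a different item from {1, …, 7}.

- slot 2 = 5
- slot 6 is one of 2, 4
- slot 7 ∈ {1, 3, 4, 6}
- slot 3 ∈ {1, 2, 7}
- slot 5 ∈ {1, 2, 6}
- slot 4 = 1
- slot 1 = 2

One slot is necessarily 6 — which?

slot 5

slot 1 has just one choice, so slot 1 = 2. Strike 2 from slot 3, slot 5, slot 6.
slot 2's domain is down to {5}, so slot 2 = 5.
slot 4's domain is down to {1}, so slot 4 = 1. Remove 1 from slot 3, slot 5, slot 7.
So 6 goes to slot 5.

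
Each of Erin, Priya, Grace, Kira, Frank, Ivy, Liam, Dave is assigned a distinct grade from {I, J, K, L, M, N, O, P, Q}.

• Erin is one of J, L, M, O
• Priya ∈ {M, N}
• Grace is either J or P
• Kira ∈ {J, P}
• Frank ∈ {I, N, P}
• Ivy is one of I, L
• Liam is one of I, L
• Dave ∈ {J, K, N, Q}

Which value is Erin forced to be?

O

The 2 variables Grace and Kira are confined to {J, P}, which locks those values in; drop them from Erin, Frank, Dave.
Ivy and Liam share exactly the 2 values {I, L}; by pigeonhole those values go to them, so strike I, L from Erin, Frank.
That leaves Frank = N. So Priya, Dave can't be N.
That leaves Priya = M. Eliminate M elsewhere: Erin.
So Erin = O.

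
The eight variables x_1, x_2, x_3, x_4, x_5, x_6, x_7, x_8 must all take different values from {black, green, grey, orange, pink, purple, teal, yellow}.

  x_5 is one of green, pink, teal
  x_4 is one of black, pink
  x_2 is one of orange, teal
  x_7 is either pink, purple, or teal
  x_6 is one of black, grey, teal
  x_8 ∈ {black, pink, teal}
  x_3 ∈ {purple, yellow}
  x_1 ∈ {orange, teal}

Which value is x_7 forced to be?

purple

The 8 variables together cover exactly {black, green, grey, orange, pink, purple, teal, yellow} — 8 values for 8 variables — and green appears only in x_5's list, so x_5 = green.
The 7 still-open variables draw from only 7 values {black, grey, orange, pink, purple, teal, yellow}, so each is used; only x_6 can be grey, hence x_6 = grey.
Among the 6 still-open variables, yellow fits only x_3 (and all 6 values in {black, orange, pink, purple, teal, yellow} must be used), so x_3 = yellow.
The 5 still-open variables draw from only 5 values {black, orange, pink, purple, teal}, so each is used; only x_7 can be purple, hence x_7 = purple.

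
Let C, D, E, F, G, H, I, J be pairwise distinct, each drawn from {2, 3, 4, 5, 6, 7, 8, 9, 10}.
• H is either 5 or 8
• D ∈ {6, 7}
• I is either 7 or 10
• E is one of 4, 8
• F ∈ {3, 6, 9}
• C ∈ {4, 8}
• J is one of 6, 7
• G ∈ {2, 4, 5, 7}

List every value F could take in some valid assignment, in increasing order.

3, 9

The 2 variables C and E are confined to {4, 8}, which locks those values in; drop them from G, H.
That leaves H = 5. Eliminate 5 elsewhere: G.
D and J between them cover only {6, 7} — a naked pair. Remove those values from F, G, I.
G must be 2 (only option left).
I has just one choice, so I = 10.
No further eliminations apply; F can still be any of 3, 9.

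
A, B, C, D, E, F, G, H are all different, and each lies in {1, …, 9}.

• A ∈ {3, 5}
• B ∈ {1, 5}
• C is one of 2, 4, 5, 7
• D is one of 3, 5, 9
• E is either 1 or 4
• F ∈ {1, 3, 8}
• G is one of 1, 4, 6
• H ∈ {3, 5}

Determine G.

6

A and H share exactly the 2 values {3, 5}; by pigeonhole those values go to them, so strike 3, 5 from B, C, D, F.
B has just one choice, so B = 1. Eliminate 1 elsewhere: E, F, G.
That leaves D = 9.
E's domain is down to {4}, so E = 4. Eliminate 4 elsewhere: C, G.
So G = 6.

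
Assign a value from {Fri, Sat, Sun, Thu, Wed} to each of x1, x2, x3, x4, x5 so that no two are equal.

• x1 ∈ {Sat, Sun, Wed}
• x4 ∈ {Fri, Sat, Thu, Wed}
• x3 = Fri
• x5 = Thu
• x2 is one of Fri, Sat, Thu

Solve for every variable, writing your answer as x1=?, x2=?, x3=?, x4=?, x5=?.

x3 has just one choice, so x3 = Fri. Remove Fri from x2, x4.
x5's domain is down to {Thu}, so x5 = Thu. Strike Thu from x2, x4.
That leaves x2 = Sat. So x1, x4 can't be Sat.
x4 must be Wed (only option left). Eliminate Wed elsewhere: x1.
x1 has just one choice, so x1 = Sun.

x1=Sun, x2=Sat, x3=Fri, x4=Wed, x5=Thu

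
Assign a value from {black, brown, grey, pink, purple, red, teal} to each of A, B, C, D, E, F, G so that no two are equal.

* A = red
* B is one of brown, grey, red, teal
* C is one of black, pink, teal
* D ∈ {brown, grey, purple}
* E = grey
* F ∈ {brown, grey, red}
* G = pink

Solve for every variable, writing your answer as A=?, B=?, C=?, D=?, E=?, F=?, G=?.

A=red, B=teal, C=black, D=purple, E=grey, F=brown, G=pink

A's domain is down to {red}, so A = red. So B, F can't be red.
E's domain is down to {grey}, so E = grey. Eliminate grey elsewhere: B, D, F.
F has just one choice, so F = brown. Remove brown from B, D.
G has just one choice, so G = pink. So C can't be pink.
B's domain is down to {teal}, so B = teal. Remove teal from C.
C must be black (only option left).
That leaves D = purple.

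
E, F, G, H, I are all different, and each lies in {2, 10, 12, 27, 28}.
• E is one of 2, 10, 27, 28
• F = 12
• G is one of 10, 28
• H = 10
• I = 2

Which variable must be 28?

F has just one choice, so F = 12.
H has just one choice, so H = 10. So E, G can't be 10.
So 28 goes to G.

G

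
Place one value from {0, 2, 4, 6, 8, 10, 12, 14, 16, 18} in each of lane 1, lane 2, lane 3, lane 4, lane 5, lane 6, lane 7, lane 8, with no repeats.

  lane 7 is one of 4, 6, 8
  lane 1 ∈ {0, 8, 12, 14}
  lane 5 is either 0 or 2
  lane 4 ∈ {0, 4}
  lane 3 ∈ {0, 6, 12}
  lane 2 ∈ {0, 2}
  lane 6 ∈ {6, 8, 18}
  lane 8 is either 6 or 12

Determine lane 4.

Among the 8 variables, 14 fits only lane 1 (and all 8 values in {0, 2, 4, 6, 8, 12, 14, 18} must be used), so lane 1 = 14.
The 7 still-open variables draw from only 7 values {0, 2, 4, 6, 8, 12, 18}, so each is used; only lane 6 can be 18, hence lane 6 = 18.
The 6 still-open variables draw from only 6 values {0, 2, 4, 6, 8, 12}, so each is used; only lane 7 can be 8, hence lane 7 = 8.
The 5 still-open variables together cover exactly {0, 2, 4, 6, 12} — 5 values for 5 variables — and 4 appears only in lane 4's list, so lane 4 = 4.

4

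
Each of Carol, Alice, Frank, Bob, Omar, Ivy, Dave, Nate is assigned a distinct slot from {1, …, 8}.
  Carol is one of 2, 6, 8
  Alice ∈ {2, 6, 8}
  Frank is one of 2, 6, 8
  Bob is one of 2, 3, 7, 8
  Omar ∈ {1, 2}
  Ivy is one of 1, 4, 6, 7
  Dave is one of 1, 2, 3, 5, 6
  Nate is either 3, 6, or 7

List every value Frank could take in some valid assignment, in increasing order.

2, 6, 8

The 8 variables draw from only 8 values {1, 2, 3, 4, 5, 6, 7, 8}, so each is used; only Ivy can be 4, hence Ivy = 4.
The 7 still-open variables together cover exactly {1, 2, 3, 5, 6, 7, 8} — 7 values for 7 variables — and 5 appears only in Dave's list, so Dave = 5.
The 6 still-open variables draw from only 6 values {1, 2, 3, 6, 7, 8}, so each is used; only Omar can be 1, hence Omar = 1.
The 3 variables Carol, Alice, Frank are confined to {2, 6, 8}, which locks those values in; drop them from Bob, Nate.
No further eliminations apply; Frank can still be any of 2, 6, 8.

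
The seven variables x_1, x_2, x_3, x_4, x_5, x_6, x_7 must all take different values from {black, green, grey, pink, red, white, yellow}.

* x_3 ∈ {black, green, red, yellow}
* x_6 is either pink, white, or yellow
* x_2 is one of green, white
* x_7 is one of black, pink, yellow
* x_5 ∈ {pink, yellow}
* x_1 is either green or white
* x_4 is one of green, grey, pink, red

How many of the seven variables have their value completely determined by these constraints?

3

The 7 variables together cover exactly {black, green, grey, pink, red, white, yellow} — 7 values for 7 variables — and grey appears only in x_4's list, so x_4 = grey.
Among the 6 still-open variables, red fits only x_3 (and all 6 values in {black, green, pink, red, white, yellow} must be used), so x_3 = red.
Among the 5 still-open variables, black fits only x_7 (and all 5 values in {black, green, pink, white, yellow} must be used), so x_7 = black.
The 2 variables x_1 and x_2 are confined to {green, white}, which locks those values in; drop them from x_6.
Determined: x_3=red, x_4=grey, x_7=black. The other variables each still have more than one consistent value. That makes 3.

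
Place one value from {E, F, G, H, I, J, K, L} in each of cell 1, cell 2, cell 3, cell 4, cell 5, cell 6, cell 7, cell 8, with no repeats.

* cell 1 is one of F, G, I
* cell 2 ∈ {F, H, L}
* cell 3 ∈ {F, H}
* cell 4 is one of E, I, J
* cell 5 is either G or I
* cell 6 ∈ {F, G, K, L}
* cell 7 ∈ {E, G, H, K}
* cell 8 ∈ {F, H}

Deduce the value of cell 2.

Among the 8 variables, J fits only cell 4 (and all 8 values in {E, F, G, H, I, J, K, L} must be used), so cell 4 = J.
Among the 7 still-open variables, E fits only cell 7 (and all 7 values in {E, F, G, H, I, K, L} must be used), so cell 7 = E.
Among the 6 still-open variables, K fits only cell 6 (and all 6 values in {F, G, H, I, K, L} must be used), so cell 6 = K.
The 5 still-open variables draw from only 5 values {F, G, H, I, L}, so each is used; only cell 2 can be L, hence cell 2 = L.

L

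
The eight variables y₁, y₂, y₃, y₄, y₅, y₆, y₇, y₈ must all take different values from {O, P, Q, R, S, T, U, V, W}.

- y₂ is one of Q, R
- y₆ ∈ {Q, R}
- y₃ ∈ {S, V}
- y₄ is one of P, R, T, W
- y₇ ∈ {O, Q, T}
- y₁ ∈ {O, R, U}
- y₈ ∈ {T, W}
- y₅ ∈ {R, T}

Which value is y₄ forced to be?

P

y₂ and y₆ between them cover only {Q, R} — a naked pair. Remove those values from y₁, y₄, y₅, y₇.
y₅ has just one choice, so y₅ = T. Strike T from y₄, y₇, y₈.
y₇ must be O (only option left). Remove O from y₁.
y₈'s domain is down to {W}, so y₈ = W. Eliminate W elsewhere: y₄.
So y₄ = P.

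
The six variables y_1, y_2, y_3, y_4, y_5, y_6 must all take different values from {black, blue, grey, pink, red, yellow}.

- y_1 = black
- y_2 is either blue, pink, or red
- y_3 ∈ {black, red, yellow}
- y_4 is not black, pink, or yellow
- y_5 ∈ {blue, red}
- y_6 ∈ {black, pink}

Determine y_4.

grey

y_1's domain is down to {black}, so y_1 = black. So y_3, y_6 can't be black.
y_6's domain is down to {pink}, so y_6 = pink. So y_2 can't be pink.
The 4 still-open variables together cover exactly {blue, grey, red, yellow} — 4 values for 4 variables — and grey appears only in y_4's list, so y_4 = grey.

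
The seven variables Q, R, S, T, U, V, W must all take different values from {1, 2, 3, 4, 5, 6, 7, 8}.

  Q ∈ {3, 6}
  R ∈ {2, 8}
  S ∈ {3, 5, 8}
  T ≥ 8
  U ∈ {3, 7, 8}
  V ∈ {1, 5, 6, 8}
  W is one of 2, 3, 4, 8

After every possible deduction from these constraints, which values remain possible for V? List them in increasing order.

1, 5, 6

T has just one choice, so T = 8. Strike 8 from R, S, U, V, W.
R must be 2 (only option left). Remove 2 from W.
No further eliminations apply; V can still be any of 1, 5, 6.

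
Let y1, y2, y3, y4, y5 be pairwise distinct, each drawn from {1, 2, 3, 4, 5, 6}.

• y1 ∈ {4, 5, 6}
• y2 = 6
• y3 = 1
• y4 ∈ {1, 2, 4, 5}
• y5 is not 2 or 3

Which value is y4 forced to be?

2

y2's domain is down to {6}, so y2 = 6. So y1, y5 can't be 6.
That leaves y3 = 1. Strike 1 from y4, y5.
Among the 3 still-open variables, 2 fits only y4 (and all 3 values in {2, 4, 5} must be used), so y4 = 2.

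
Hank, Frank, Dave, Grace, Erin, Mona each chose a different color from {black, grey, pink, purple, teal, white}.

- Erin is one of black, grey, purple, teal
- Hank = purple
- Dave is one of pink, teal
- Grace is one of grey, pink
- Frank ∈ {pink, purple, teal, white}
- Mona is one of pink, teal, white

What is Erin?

black

Hank's domain is down to {purple}, so Hank = purple. Strike purple from Frank, Erin.
The 5 still-open variables together cover exactly {black, grey, pink, teal, white} — 5 values for 5 variables — and black appears only in Erin's list, so Erin = black.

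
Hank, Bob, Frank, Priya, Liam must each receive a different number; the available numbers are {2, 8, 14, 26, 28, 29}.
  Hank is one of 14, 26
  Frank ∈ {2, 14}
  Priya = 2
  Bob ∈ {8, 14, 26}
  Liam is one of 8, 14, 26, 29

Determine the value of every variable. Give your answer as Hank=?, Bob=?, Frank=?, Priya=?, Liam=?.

Priya's domain is down to {2}, so Priya = 2. Strike 2 from Frank.
Frank's domain is down to {14}, so Frank = 14. Eliminate 14 elsewhere: Hank, Bob, Liam.
Hank's domain is down to {26}, so Hank = 26. Strike 26 from Bob, Liam.
Bob has just one choice, so Bob = 8. Eliminate 8 elsewhere: Liam.
Liam has just one choice, so Liam = 29.

Hank=26, Bob=8, Frank=14, Priya=2, Liam=29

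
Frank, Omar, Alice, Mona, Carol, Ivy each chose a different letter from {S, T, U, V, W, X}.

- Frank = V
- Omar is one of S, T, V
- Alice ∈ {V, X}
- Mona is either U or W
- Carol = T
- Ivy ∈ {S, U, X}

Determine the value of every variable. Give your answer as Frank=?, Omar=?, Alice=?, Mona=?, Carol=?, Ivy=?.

Frank's domain is down to {V}, so Frank = V. Eliminate V elsewhere: Omar, Alice.
Alice must be X (only option left). Remove X from Ivy.
Carol's domain is down to {T}, so Carol = T. Remove T from Omar.
Omar has just one choice, so Omar = S. Remove S from Ivy.
That leaves Ivy = U. Strike U from Mona.
Mona has just one choice, so Mona = W.

Frank=V, Omar=S, Alice=X, Mona=W, Carol=T, Ivy=U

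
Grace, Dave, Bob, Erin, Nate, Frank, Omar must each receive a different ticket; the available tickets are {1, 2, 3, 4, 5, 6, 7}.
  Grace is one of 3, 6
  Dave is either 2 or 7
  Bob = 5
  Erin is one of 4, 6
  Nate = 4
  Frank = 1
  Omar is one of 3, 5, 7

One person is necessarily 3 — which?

Grace

Bob's domain is down to {5}, so Bob = 5. Strike 5 from Omar.
Nate has just one choice, so Nate = 4. Remove 4 from Erin.
Frank's domain is down to {1}, so Frank = 1.
Erin must be 6 (only option left). Eliminate 6 elsewhere: Grace.
So 3 goes to Grace.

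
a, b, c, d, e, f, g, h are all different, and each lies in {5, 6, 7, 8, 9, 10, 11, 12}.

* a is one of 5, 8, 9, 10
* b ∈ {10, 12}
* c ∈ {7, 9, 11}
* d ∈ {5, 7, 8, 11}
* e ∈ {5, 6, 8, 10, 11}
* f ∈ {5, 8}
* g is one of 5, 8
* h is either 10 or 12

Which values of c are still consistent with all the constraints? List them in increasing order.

The 8 variables draw from only 8 values {5, 6, 7, 8, 9, 10, 11, 12}, so each is used; only e can be 6, hence e = 6.
b and h share exactly the 2 values {10, 12}; by pigeonhole those values go to them, so strike 10, 12 from a.
The 2 variables f and g are confined to {5, 8}, which locks those values in; drop them from a, d.
a's domain is down to {9}, so a = 9. Strike 9 from c.
No further eliminations apply; c can still be any of 7, 11.

7, 11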